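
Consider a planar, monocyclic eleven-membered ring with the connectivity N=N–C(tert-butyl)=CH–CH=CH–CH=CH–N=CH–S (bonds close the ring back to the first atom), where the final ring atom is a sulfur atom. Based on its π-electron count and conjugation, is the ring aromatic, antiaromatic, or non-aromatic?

Check conjugation: the double-bond atoms are sp², each contributing one p electron; each sp² =N– keeps its lone pair in-plane and puts one electron into the π system; the sulfur donates one lone pair from its p orbital — every position has a p orbital, so the cyclic π system is continuous.
π-electron count: 5 × 2 = 10 from the double-bond units + 2 from the S atom = 12.
With 12 = 4·3 π electrons, Hückel's rule classifies the planar ring as antiaromatic.

Antiaromatic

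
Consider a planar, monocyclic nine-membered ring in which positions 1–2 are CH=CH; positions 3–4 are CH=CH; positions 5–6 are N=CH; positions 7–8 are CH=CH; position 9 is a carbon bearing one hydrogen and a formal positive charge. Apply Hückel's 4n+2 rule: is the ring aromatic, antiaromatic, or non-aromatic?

All ring atoms are sp² and supply a p orbital to the ring (every atom in a ring double bond is sp² and brings one electron to the p orbital; each =N– nitrogen is pyridine-type (lone pair in the sp² plane, one electron in the p orbital); the carbocation has an empty p orbital); the conjugation is uninterrupted.
Counting π electrons: 4 × 2 = 8 from the double-bond units + 0 from the CH(+) atom = 8.
8 is a 4n count (n = 2), so the planar conjugated ring is antiaromatic.

Antiaromatic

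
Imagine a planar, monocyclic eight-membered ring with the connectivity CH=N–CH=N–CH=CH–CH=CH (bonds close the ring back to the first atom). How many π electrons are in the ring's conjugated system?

The p orbitals form a continuous loop: each doubly-bonded ring atom is sp² with one p-orbital electron; each sp² =N– keeps its lone pair in-plane and puts one electron into the π system. The ring is fully conjugated.
π-electron count: 4 × 2 = 8 from the 4 double-bond units.

8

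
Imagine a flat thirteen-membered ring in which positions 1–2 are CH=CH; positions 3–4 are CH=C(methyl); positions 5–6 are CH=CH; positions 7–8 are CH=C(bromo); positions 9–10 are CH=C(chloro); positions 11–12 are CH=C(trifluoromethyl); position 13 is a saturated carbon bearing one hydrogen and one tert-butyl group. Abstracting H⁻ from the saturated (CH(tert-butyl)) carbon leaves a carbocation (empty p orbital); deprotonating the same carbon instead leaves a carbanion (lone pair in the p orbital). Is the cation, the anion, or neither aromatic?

The anion

Both ions have a continuous loop of p orbitals — each ring atom is sp².
Cation: 6 × 2 + 0 = 12 π electrons → 4(3), antiaromatic.
Anion: 6 × 2 + 2 = 14 π electrons → 4(3)+2, aromatic.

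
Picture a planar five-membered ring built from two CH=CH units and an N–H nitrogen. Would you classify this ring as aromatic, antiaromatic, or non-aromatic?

Every ring atom contributes a p orbital perpendicular to the ring (every atom in a ring double bond is sp² and brings one electron to the p orbital; the pyrrole-type nitrogen donates its lone pair from the p orbital), so the π system is cyclic and fully conjugated.
Adding the contributions, 2 × 2 = 4 from the double-bond units + 2 from the NH atom = 6.
6 = 4(1) + 2, which satisfies Hückel's 4n+2 rule.
This is pyrrole.

Aromatic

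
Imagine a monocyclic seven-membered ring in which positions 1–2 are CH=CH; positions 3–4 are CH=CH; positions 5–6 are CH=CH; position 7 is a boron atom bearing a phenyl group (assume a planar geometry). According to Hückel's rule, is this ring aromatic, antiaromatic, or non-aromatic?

Every ring atom contributes a p orbital perpendicular to the ring (each doubly-bonded ring atom is sp² with one p-orbital electron; the boron has an empty p orbital), so the π system is cyclic and fully conjugated.
Adding the contributions, 3 × 2 = 6 from the double-bond units + 0 from the B(phenyl) atom = 6.
6 = 4(1) + 2, which satisfies Hückel's 4n+2 rule.

Aromatic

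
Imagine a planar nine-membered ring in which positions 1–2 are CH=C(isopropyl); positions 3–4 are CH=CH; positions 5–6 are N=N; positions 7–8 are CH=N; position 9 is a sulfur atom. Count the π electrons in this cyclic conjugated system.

Check conjugation: each doubly-bonded ring atom is sp² with one p-orbital electron; each sp² =N– keeps its lone pair in-plane and puts one electron into the π system; the sulfur donates one lone pair from its p orbital — every position has a p orbital, so the cyclic π system is continuous.
π-electron count: 4 × 2 = 8 from the double-bond units + 2 from the S atom = 10.

10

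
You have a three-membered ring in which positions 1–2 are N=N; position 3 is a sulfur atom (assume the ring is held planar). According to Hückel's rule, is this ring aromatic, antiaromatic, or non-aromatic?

Antiaromatic

The p orbitals form a continuous loop: each doubly-bonded ring atom is sp² with one p-orbital electron; the doubly-bonded nitrogens are pyridine-type — their lone pairs lie in the ring plane, leaving one electron in the p orbital; the sulfur donates one lone pair from its p orbital. The ring is fully conjugated.
π-electron count: 1 × 2 = 2 from the double-bond unit + 2 from the S atom = 4.
4 is a 4n count (n = 1), so the planar conjugated ring is antiaromatic.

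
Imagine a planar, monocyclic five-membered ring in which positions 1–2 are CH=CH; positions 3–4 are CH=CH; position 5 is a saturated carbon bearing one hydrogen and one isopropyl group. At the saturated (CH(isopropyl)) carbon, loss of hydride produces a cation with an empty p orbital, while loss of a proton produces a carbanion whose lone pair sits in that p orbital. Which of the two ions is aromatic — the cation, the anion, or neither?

The anion

Both ions have a continuous loop of p orbitals — each ring atom is sp².
Cation: 2 × 2 + 0 = 4 π electrons → 4(1), antiaromatic.
Anion: 2 × 2 + 2 = 6 π electrons → 4(1)+2, aromatic.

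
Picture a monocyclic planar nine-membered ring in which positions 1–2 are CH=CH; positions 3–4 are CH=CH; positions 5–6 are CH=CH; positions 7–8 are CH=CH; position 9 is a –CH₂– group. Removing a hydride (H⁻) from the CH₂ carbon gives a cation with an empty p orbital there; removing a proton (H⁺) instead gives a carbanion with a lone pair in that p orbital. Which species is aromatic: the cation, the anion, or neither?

In either ion the ring is fully conjugated: every atom, including the new sp² carbon, supplies a p orbital.
Cation: 4 × 2 + 0 = 8 π electrons → 4(2), antiaromatic.
Anion: 4 × 2 + 2 = 10 π electrons → 4(2)+2, aromatic.

The anion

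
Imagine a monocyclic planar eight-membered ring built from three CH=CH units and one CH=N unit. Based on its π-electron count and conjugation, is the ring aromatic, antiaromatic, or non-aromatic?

Antiaromatic

Check conjugation: the double-bond atoms are sp², each contributing one p electron; the doubly-bonded nitrogens are pyridine-type — their lone pairs lie in the ring plane, leaving one electron in the p orbital — every position has a p orbital, so the cyclic π system is continuous.
π-electron count: 4 × 2 = 8 from the 4 double-bond units.
8 is a 4n count (n = 2), so the planar conjugated ring is antiaromatic.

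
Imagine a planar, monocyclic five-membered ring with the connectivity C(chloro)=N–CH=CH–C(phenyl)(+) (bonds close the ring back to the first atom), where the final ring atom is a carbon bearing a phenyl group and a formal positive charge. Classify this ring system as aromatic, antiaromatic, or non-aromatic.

All ring atoms are sp² and supply a p orbital to the ring (the double-bond atoms are sp², each contributing one p electron; each sp² =N– keeps its lone pair in-plane and puts one electron into the π system; the carbocation has an empty p orbital); the conjugation is uninterrupted.
Adding the contributions, 2 × 2 = 4 from the double-bond units + 0 from the C(phenyl)(+) atom = 4.
4 = 4(1); a planar, fully conjugated 4n system is antiaromatic.

Antiaromatic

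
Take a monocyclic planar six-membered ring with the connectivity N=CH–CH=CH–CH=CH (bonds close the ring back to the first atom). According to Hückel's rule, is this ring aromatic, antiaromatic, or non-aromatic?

Aromatic

All ring atoms are sp² and supply a p orbital to the ring (the double-bond atoms are sp², each contributing one p electron; each =N– nitrogen is pyridine-type (lone pair in the sp² plane, one electron in the p orbital)); the conjugation is uninterrupted.
Tallying contributions gives 3 × 2 = 6 from the 3 double-bond units.
6 = 4(1) + 2, which satisfies Hückel's 4n+2 rule.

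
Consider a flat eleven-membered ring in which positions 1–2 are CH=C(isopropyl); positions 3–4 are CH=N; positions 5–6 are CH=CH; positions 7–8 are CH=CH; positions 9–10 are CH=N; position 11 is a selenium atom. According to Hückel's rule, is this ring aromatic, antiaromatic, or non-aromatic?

Antiaromatic

All ring atoms are sp² and supply a p orbital to the ring (every atom in a ring double bond is sp² and brings one electron to the p orbital; each sp² =N– keeps its lone pair in-plane and puts one electron into the π system; the selenium donates one lone pair from its p orbital); the conjugation is uninterrupted.
π-electron count: 5 × 2 = 10 from the double-bond units + 2 from the Se atom = 12.
With 12 = 4·3 π electrons, Hückel's rule classifies the planar ring as antiaromatic.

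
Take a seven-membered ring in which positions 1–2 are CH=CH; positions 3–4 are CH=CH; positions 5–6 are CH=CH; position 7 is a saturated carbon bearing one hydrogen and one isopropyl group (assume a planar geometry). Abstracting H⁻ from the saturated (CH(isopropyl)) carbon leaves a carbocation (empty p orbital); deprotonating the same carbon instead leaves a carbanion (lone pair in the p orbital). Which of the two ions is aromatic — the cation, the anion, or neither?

The cation

Both ions have a continuous loop of p orbitals — each ring atom is sp².
Cation: 3 × 2 + 0 = 6 π electrons → 4(1)+2, aromatic.
Anion: 3 × 2 + 2 = 8 π electrons → 4(2), antiaromatic.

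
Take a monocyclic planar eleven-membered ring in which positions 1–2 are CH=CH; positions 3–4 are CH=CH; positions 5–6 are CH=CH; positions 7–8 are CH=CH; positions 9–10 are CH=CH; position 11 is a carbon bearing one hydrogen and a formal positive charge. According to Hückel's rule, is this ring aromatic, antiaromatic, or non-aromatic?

Check conjugation: each doubly-bonded ring atom is sp² with one p-orbital electron; the carbocation has an empty p orbital — every position has a p orbital, so the cyclic π system is continuous.
π-electron count: 5 × 2 = 10 from the double-bond units + 0 from the CH(+) atom = 10.
10 = 4(2) + 2, which satisfies Hückel's 4n+2 rule.

Aromatic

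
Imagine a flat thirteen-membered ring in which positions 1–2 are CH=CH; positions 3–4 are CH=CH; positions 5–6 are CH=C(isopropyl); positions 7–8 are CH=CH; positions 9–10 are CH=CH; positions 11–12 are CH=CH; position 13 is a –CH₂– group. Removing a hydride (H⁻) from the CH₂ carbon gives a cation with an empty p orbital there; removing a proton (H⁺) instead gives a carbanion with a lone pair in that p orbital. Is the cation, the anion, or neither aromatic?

In either ion the ring is fully conjugated: every atom, including the new sp² carbon, supplies a p orbital.
Cation: 6 × 2 + 0 = 12 π electrons → 4(3), antiaromatic.
Anion: 6 × 2 + 2 = 14 π electrons → 4(3)+2, aromatic.

The anion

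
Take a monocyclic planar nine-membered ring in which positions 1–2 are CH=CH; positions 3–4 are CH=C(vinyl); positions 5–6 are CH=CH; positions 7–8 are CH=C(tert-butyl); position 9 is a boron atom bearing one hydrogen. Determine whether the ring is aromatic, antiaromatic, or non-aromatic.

Antiaromatic

All ring atoms are sp² and supply a p orbital to the ring (each doubly-bonded ring atom is sp² with one p-orbital electron; the boron has an empty p orbital); the conjugation is uninterrupted.
Tallying contributions gives 4 × 2 = 8 from the double-bond units + 0 from the BH atom = 8.
With 8 = 4·2 π electrons, Hückel's rule classifies the planar ring as antiaromatic.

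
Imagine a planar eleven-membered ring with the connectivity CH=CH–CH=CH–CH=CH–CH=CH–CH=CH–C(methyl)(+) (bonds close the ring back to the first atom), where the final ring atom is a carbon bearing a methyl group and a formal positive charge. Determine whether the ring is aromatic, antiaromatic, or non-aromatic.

Check conjugation: every atom in a ring double bond is sp² and brings one electron to the p orbital; the carbocation has an empty p orbital — every position has a p orbital, so the cyclic π system is continuous.
Counting π electrons: 5 × 2 = 10 from the double-bond units + 0 from the C(methyl)(+) atom = 10.
10 = 4(2) + 2, which satisfies Hückel's 4n+2 rule.

Aromatic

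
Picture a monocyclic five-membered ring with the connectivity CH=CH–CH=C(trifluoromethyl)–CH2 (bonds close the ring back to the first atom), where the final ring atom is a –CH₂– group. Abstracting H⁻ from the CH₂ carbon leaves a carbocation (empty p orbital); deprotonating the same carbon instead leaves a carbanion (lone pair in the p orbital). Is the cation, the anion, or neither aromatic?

In either ion the ring is fully conjugated: every atom, including the new sp² carbon, supplies a p orbital.
Cation: 2 × 2 + 0 = 4 π electrons → 4(1), antiaromatic.
Anion: 2 × 2 + 2 = 6 π electrons → 4(1)+2, aromatic.

The anion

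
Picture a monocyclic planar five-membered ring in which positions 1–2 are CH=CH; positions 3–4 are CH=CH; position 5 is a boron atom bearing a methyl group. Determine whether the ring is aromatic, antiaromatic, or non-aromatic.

Antiaromatic

Check conjugation: every atom in a ring double bond is sp² and brings one electron to the p orbital; the boron has an empty p orbital — every position has a p orbital, so the cyclic π system is continuous.
Counting π electrons: 2 × 2 = 4 from the double-bond units + 0 from the B(methyl) atom = 4.
A 4n π count (4, n = 1) in a planar conjugated ring means antiaromatic.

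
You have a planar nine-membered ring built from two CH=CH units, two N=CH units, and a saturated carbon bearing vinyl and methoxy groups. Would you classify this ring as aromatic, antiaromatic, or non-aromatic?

Non-aromatic

The C(vinyl)(methoxy) carbon is saturated: that saturated carbon is sp³ and has no p orbital in the ring π system. Conjugation is not continuous around the ring.
A ring that is not fully conjugated cannot be aromatic or antiaromatic regardless of its π-electron count.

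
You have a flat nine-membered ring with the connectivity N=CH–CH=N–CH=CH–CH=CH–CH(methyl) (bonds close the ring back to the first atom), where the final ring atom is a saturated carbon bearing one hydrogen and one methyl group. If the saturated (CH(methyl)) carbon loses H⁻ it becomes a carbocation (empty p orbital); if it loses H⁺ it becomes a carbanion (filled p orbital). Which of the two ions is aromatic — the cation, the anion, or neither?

The anion

In both ions every ring atom is sp² and contributes a p orbital, so both rings are fully conjugated.
Cation: 4 × 2 + 0 = 8 π electrons → 4(2), antiaromatic.
Anion: 4 × 2 + 2 = 10 π electrons → 4(2)+2, aromatic.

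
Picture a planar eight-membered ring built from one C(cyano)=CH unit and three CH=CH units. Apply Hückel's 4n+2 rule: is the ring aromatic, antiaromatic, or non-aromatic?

Antiaromatic

All ring atoms are sp² and supply a p orbital to the ring (the double-bond atoms are sp², each contributing one p electron); the conjugation is uninterrupted.
Adding the contributions, 4 × 2 = 8 from the 4 double-bond units.
8 = 4(2); a planar, fully conjugated 4n system is antiaromatic.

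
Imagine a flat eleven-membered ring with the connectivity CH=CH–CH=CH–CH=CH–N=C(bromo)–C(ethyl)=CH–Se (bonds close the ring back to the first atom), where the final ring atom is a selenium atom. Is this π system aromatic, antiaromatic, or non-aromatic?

The p orbitals form a continuous loop: every atom in a ring double bond is sp² and brings one electron to the p orbital; each sp² =N– keeps its lone pair in-plane and puts one electron into the π system; the selenium donates one lone pair from its p orbital. The ring is fully conjugated.
π-electron count: 5 × 2 = 10 from the double-bond units + 2 from the Se atom = 12.
12 is a 4n count (n = 3), so the planar conjugated ring is antiaromatic.

Antiaromatic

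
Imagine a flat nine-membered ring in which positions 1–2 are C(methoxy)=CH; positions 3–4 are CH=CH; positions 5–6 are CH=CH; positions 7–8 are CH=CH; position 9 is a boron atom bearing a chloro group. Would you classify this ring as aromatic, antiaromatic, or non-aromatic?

Check conjugation: each doubly-bonded ring atom is sp² with one p-orbital electron; the boron has an empty p orbital — every position has a p orbital, so the cyclic π system is continuous.
Adding the contributions, 4 × 2 = 8 from the double-bond units + 0 from the B(chloro) atom = 8.
A 4n π count (8, n = 2) in a planar conjugated ring means antiaromatic.

Antiaromatic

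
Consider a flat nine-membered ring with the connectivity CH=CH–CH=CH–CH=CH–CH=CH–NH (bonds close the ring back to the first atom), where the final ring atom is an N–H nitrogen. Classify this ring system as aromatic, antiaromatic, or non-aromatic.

Aromatic

The p orbitals form a continuous loop: the double-bond atoms are sp², each contributing one p electron; the pyrrole-type nitrogen donates its lone pair from the p orbital. The ring is fully conjugated.
Adding the contributions, 4 × 2 = 8 from the double-bond units + 2 from the NH atom = 10.
10 = 4(2) + 2, which satisfies Hückel's 4n+2 rule.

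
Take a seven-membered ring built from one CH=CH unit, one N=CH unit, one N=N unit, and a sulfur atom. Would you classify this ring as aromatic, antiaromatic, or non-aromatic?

Antiaromatic

The p orbitals form a continuous loop: every atom in a ring double bond is sp² and brings one electron to the p orbital; the doubly-bonded nitrogens are pyridine-type — their lone pairs lie in the ring plane, leaving one electron in the p orbital; the sulfur donates one lone pair from its p orbital. The ring is fully conjugated.
Counting π electrons: 3 × 2 = 6 from the double-bond units + 2 from the S atom = 8.
A 4n π count (8, n = 2) in a planar conjugated ring means antiaromatic.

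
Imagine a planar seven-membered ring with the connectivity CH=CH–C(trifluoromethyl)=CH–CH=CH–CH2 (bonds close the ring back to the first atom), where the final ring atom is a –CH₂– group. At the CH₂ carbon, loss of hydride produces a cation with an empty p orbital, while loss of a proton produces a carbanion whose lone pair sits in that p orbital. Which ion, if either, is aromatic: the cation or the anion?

In either ion the ring is fully conjugated: every atom, including the new sp² carbon, supplies a p orbital.
Cation: 3 × 2 + 0 = 6 π electrons → 4(1)+2, aromatic.
Anion: 3 × 2 + 2 = 8 π electrons → 4(2), antiaromatic.

The cation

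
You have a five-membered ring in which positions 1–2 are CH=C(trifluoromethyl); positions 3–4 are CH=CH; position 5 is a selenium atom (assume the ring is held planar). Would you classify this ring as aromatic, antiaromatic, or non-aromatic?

All ring atoms are sp² and supply a p orbital to the ring (each doubly-bonded ring atom is sp² with one p-orbital electron; the selenium donates one lone pair from its p orbital); the conjugation is uninterrupted.
π-electron count: 2 × 2 = 4 from the double-bond units + 2 from the Se atom = 6.
That gives a 4n+2 count (6, n = 1).

Aromatic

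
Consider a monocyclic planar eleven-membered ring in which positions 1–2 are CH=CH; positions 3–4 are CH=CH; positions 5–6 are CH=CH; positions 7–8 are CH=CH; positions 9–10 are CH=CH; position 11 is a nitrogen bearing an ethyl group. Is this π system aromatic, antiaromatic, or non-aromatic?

The p orbitals form a continuous loop: every atom in a ring double bond is sp² and brings one electron to the p orbital; the pyrrole-type nitrogen donates its lone pair from the p orbital. The ring is fully conjugated.
Adding the contributions, 5 × 2 = 10 from the double-bond units + 2 from the N(ethyl) atom = 12.
12 = 4(3); a planar, fully conjugated 4n system is antiaromatic.

Antiaromatic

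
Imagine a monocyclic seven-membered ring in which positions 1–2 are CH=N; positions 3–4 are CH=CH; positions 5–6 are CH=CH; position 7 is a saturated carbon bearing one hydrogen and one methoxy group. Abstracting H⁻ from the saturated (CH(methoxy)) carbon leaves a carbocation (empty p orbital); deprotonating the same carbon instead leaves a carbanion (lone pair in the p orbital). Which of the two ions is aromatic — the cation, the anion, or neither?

Both ions have a continuous loop of p orbitals — each ring atom is sp².
Cation: 3 × 2 + 0 = 6 π electrons → 4(1)+2, aromatic.
Anion: 3 × 2 + 2 = 8 π electrons → 4(2), antiaromatic.

The cation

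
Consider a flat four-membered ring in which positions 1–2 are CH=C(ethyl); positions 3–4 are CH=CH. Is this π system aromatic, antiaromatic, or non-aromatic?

The p orbitals form a continuous loop: the double-bond atoms are sp², each contributing one p electron. The ring is fully conjugated.
π-electron count: 2 × 2 = 4 from the 2 double-bond units.
4 is a 4n count (n = 1), so the planar conjugated ring is antiaromatic.

Antiaromatic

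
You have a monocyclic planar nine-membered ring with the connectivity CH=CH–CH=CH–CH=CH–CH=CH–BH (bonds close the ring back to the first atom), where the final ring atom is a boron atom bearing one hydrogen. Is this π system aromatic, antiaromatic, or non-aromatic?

Antiaromatic

Check conjugation: every atom in a ring double bond is sp² and brings one electron to the p orbital; the boron has an empty p orbital — every position has a p orbital, so the cyclic π system is continuous.
Adding the contributions, 4 × 2 = 8 from the double-bond units + 0 from the BH atom = 8.
8 is a 4n count (n = 2), so the planar conjugated ring is antiaromatic.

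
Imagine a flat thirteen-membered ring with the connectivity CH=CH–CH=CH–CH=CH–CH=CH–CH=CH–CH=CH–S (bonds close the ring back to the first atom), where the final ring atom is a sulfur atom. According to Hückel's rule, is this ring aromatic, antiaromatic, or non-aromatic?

Aromatic

The p orbitals form a continuous loop: each doubly-bonded ring atom is sp² with one p-orbital electron; the sulfur donates one lone pair from its p orbital. The ring is fully conjugated.
π-electron count: 6 × 2 = 12 from the double-bond units + 2 from the S atom = 14.
Since 14 = 4·3 + 2, the ring meets the 4n+2 criterion.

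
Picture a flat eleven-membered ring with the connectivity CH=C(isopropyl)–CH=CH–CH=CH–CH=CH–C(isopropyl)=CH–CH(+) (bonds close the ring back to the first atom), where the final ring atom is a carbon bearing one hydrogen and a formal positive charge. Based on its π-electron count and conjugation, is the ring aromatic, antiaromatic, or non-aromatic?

All ring atoms are sp² and supply a p orbital to the ring (the double-bond atoms are sp², each contributing one p electron; the carbocation has an empty p orbital); the conjugation is uninterrupted.
Counting π electrons: 5 × 2 = 10 from the double-bond units + 0 from the CH(+) atom = 10.
With 10 π electrons (n = 2), the Hückel 4n+2 condition holds.

Aromatic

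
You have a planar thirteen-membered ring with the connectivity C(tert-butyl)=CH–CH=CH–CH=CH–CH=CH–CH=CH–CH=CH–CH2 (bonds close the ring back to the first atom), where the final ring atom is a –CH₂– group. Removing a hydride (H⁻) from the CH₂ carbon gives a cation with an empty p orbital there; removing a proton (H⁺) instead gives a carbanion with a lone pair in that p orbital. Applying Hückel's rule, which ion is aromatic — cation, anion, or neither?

In both ions every ring atom is sp² and contributes a p orbital, so both rings are fully conjugated.
Cation: 6 × 2 + 0 = 12 π electrons → 4(3), antiaromatic.
Anion: 6 × 2 + 2 = 14 π electrons → 4(3)+2, aromatic.

The anion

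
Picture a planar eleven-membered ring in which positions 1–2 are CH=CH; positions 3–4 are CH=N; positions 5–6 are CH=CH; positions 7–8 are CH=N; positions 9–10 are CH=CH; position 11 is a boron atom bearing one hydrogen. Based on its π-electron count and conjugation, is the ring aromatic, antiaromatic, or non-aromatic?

Check conjugation: the double-bond atoms are sp², each contributing one p electron; each sp² =N– keeps its lone pair in-plane and puts one electron into the π system; the boron has an empty p orbital — every position has a p orbital, so the cyclic π system is continuous.
π-electron count: 5 × 2 = 10 from the double-bond units + 0 from the BH atom = 10.
With 10 π electrons (n = 2), the Hückel 4n+2 condition holds.

Aromatic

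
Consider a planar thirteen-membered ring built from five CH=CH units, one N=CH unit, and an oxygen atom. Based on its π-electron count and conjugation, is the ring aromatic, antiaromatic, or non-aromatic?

Aromatic

Every ring atom contributes a p orbital perpendicular to the ring (the double-bond atoms are sp², each contributing one p electron; each =N– nitrogen is pyridine-type (lone pair in the sp² plane, one electron in the p orbital); the oxygen donates one lone pair from its p orbital), so the π system is cyclic and fully conjugated.
Adding the contributions, 6 × 2 = 12 from the double-bond units + 2 from the O atom = 14.
That gives a 4n+2 count (14, n = 3).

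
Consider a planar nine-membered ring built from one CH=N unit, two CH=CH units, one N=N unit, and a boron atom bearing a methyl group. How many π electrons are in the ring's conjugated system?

All ring atoms are sp² and supply a p orbital to the ring (every atom in a ring double bond is sp² and brings one electron to the p orbital; the doubly-bonded nitrogens are pyridine-type — their lone pairs lie in the ring plane, leaving one electron in the p orbital; the boron has an empty p orbital); the conjugation is uninterrupted.
Tallying contributions gives 4 × 2 = 8 from the double-bond units + 0 from the B(methyl) atom = 8.

8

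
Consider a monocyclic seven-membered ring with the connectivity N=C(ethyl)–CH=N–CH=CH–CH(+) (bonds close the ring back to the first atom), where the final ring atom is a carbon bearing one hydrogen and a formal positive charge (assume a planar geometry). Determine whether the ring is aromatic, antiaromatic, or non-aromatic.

Aromatic

Check conjugation: the double-bond atoms are sp², each contributing one p electron; the doubly-bonded nitrogens are pyridine-type — their lone pairs lie in the ring plane, leaving one electron in the p orbital; the carbocation has an empty p orbital — every position has a p orbital, so the cyclic π system is continuous.
Adding the contributions, 3 × 2 = 6 from the double-bond units + 0 from the CH(+) atom = 6.
With 6 π electrons (n = 1), the Hückel 4n+2 condition holds.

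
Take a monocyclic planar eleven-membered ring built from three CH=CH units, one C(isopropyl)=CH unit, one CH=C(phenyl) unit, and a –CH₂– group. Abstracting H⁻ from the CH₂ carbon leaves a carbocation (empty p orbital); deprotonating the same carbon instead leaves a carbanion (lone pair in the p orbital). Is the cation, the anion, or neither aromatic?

The cation

Once that carbon is sp², every ring atom has a p orbital and both ions are fully conjugated.
Cation: 5 × 2 + 0 = 10 π electrons → 4(2)+2, aromatic.
Anion: 5 × 2 + 2 = 12 π electrons → 4(3), antiaromatic.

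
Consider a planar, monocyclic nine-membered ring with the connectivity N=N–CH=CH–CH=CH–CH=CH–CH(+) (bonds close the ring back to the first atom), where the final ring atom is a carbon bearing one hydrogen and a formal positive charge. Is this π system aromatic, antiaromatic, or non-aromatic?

Antiaromatic

All ring atoms are sp² and supply a p orbital to the ring (the double-bond atoms are sp², each contributing one p electron; each =N– nitrogen is pyridine-type (lone pair in the sp² plane, one electron in the p orbital); the carbocation has an empty p orbital); the conjugation is uninterrupted.
Tallying contributions gives 4 × 2 = 8 from the double-bond units + 0 from the CH(+) atom = 8.
A 4n π count (8, n = 2) in a planar conjugated ring means antiaromatic.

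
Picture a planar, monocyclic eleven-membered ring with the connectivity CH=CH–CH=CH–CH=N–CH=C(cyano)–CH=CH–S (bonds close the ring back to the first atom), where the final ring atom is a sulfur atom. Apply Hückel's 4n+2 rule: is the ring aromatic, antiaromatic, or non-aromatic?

The p orbitals form a continuous loop: every atom in a ring double bond is sp² and brings one electron to the p orbital; each =N– nitrogen is pyridine-type (lone pair in the sp² plane, one electron in the p orbital); the sulfur donates one lone pair from its p orbital. The ring is fully conjugated.
π-electron count: 5 × 2 = 10 from the double-bond units + 2 from the S atom = 12.
12 is a 4n count (n = 3), so the planar conjugated ring is antiaromatic.

Antiaromatic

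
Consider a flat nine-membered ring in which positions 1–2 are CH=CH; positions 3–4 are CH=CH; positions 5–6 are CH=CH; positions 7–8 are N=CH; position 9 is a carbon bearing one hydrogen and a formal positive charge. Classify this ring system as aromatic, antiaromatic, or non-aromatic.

Antiaromatic

Every ring atom contributes a p orbital perpendicular to the ring (each doubly-bonded ring atom is sp² with one p-orbital electron; each =N– nitrogen is pyridine-type (lone pair in the sp² plane, one electron in the p orbital); the carbocation has an empty p orbital), so the π system is cyclic and fully conjugated.
π-electron count: 4 × 2 = 8 from the double-bond units + 0 from the CH(+) atom = 8.
With 8 = 4·2 π electrons, Hückel's rule classifies the planar ring as antiaromatic.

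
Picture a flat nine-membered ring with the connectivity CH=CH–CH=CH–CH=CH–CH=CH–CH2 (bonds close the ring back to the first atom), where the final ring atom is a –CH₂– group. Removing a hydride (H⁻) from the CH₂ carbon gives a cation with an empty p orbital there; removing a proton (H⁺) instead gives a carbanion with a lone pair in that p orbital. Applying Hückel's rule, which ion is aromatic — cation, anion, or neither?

Both ions have a continuous loop of p orbitals — each ring atom is sp².
Cation: 4 × 2 + 0 = 8 π electrons → 4(2), antiaromatic.
Anion: 4 × 2 + 2 = 10 π electrons → 4(2)+2, aromatic.

The anion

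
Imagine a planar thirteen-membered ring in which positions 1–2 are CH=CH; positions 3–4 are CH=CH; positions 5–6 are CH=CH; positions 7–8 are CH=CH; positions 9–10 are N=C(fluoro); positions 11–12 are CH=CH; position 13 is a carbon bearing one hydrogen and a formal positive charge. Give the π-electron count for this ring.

12

Every ring atom contributes a p orbital perpendicular to the ring (every atom in a ring double bond is sp² and brings one electron to the p orbital; each =N– nitrogen is pyridine-type (lone pair in the sp² plane, one electron in the p orbital); the carbocation has an empty p orbital), so the π system is cyclic and fully conjugated.
π-electron count: 6 × 2 = 12 from the double-bond units + 0 from the CH(+) atom = 12.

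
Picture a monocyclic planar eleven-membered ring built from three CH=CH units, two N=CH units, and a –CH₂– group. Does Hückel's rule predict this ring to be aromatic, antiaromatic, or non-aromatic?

The CH2 position has four σ bonds — the tetrahedral CH₂ carbon is sp³ and has no p orbital in the ring π system — so the cyclic conjugation is interrupted.
Without a continuous loop of overlapping p orbitals the Hückel electron count never comes into play.

Non-aromatic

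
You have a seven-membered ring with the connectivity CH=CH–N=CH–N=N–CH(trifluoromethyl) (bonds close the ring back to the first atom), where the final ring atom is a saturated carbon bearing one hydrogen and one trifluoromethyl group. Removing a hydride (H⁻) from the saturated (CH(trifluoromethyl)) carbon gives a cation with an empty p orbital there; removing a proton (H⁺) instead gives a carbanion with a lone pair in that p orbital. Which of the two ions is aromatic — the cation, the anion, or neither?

In both ions every ring atom is sp² and contributes a p orbital, so both rings are fully conjugated.
Cation: 3 × 2 + 0 = 6 π electrons → 4(1)+2, aromatic.
Anion: 3 × 2 + 2 = 8 π electrons → 4(2), antiaromatic.

The cation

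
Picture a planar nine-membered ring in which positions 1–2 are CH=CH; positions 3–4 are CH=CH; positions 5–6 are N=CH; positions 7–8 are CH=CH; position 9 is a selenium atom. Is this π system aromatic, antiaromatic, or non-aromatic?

All ring atoms are sp² and supply a p orbital to the ring (every atom in a ring double bond is sp² and brings one electron to the p orbital; each sp² =N– keeps its lone pair in-plane and puts one electron into the π system; the selenium donates one lone pair from its p orbital); the conjugation is uninterrupted.
Adding the contributions, 4 × 2 = 8 from the double-bond units + 2 from the Se atom = 10.
With 10 π electrons (n = 2), the Hückel 4n+2 condition holds.

Aromatic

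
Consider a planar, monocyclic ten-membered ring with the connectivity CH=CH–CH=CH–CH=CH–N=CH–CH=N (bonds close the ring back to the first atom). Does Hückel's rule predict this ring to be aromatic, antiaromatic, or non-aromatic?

Aromatic

Every ring atom contributes a p orbital perpendicular to the ring (every atom in a ring double bond is sp² and brings one electron to the p orbital; the doubly-bonded nitrogens are pyridine-type — their lone pairs lie in the ring plane, leaving one electron in the p orbital), so the π system is cyclic and fully conjugated.
Tallying contributions gives 5 × 2 = 10 from the 5 double-bond units.
With 10 π electrons (n = 2), the Hückel 4n+2 condition holds.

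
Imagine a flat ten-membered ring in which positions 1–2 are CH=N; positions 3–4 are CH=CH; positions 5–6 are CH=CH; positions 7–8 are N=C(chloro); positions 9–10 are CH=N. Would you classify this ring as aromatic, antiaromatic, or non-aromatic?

The p orbitals form a continuous loop: every atom in a ring double bond is sp² and brings one electron to the p orbital; the doubly-bonded nitrogens are pyridine-type — their lone pairs lie in the ring plane, leaving one electron in the p orbital. The ring is fully conjugated.
Counting π electrons: 5 × 2 = 10 from the 5 double-bond units.
That gives a 4n+2 count (10, n = 2).

Aromatic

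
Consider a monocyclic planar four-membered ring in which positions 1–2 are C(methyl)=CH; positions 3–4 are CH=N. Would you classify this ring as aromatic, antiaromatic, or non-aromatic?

Antiaromatic

All ring atoms are sp² and supply a p orbital to the ring (every atom in a ring double bond is sp² and brings one electron to the p orbital; the doubly-bonded nitrogens are pyridine-type — their lone pairs lie in the ring plane, leaving one electron in the p orbital); the conjugation is uninterrupted.
Tallying contributions gives 2 × 2 = 4 from the 2 double-bond units.
With 4 = 4·1 π electrons, Hückel's rule classifies the planar ring as antiaromatic.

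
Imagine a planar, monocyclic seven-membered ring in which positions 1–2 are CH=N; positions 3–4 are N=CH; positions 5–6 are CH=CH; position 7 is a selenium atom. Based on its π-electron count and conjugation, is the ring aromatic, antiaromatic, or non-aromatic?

All ring atoms are sp² and supply a p orbital to the ring (every atom in a ring double bond is sp² and brings one electron to the p orbital; each =N– nitrogen is pyridine-type (lone pair in the sp² plane, one electron in the p orbital); the selenium donates one lone pair from its p orbital); the conjugation is uninterrupted.
π-electron count: 3 × 2 = 6 from the double-bond units + 2 from the Se atom = 8.
8 = 4(2); a planar, fully conjugated 4n system is antiaromatic.

Antiaromatic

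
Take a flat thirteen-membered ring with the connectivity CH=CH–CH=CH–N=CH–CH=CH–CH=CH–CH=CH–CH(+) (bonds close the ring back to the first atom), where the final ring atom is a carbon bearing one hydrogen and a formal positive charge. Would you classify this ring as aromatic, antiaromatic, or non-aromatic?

Every ring atom contributes a p orbital perpendicular to the ring (every atom in a ring double bond is sp² and brings one electron to the p orbital; the doubly-bonded nitrogens are pyridine-type — their lone pairs lie in the ring plane, leaving one electron in the p orbital; the carbocation has an empty p orbital), so the π system is cyclic and fully conjugated.
Adding the contributions, 6 × 2 = 12 from the double-bond units + 0 from the CH(+) atom = 12.
A 4n π count (12, n = 3) in a planar conjugated ring means antiaromatic.

Antiaromatic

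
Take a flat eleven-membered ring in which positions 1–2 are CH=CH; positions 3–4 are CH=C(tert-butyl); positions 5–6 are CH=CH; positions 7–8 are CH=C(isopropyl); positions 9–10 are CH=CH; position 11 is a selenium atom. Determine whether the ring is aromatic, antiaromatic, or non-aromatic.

Antiaromatic

Check conjugation: each doubly-bonded ring atom is sp² with one p-orbital electron; the selenium donates one lone pair from its p orbital — every position has a p orbital, so the cyclic π system is continuous.
Tallying contributions gives 5 × 2 = 10 from the double-bond units + 2 from the Se atom = 12.
A 4n π count (12, n = 3) in a planar conjugated ring means antiaromatic.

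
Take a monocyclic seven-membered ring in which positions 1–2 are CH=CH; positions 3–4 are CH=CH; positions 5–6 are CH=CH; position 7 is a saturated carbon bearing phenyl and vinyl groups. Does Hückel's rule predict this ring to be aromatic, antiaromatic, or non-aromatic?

Non-aromatic

The C(phenyl)(vinyl) position has four σ bonds — that saturated carbon is sp³ and has no p orbital in the ring π system — so the cyclic conjugation is interrupted.
Hückel's rule only applies to fully conjugated rings, so this one is simply non-aromatic.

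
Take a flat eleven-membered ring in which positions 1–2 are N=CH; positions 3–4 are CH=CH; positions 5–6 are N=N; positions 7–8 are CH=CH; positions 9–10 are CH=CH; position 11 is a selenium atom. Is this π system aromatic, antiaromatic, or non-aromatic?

Antiaromatic

All ring atoms are sp² and supply a p orbital to the ring (each doubly-bonded ring atom is sp² with one p-orbital electron; each =N– nitrogen is pyridine-type (lone pair in the sp² plane, one electron in the p orbital); the selenium donates one lone pair from its p orbital); the conjugation is uninterrupted.
π-electron count: 5 × 2 = 10 from the double-bond units + 2 from the Se atom = 12.
12 is a 4n count (n = 3), so the planar conjugated ring is antiaromatic.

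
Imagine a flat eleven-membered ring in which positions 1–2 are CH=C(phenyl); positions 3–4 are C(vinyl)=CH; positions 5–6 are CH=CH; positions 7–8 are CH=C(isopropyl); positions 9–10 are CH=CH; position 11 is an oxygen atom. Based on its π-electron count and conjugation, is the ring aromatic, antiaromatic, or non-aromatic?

Check conjugation: every atom in a ring double bond is sp² and brings one electron to the p orbital; the oxygen donates one lone pair from its p orbital — every position has a p orbital, so the cyclic π system is continuous.
Counting π electrons: 5 × 2 = 10 from the double-bond units + 2 from the O atom = 12.
12 = 4(3); a planar, fully conjugated 4n system is antiaromatic.

Antiaromatic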